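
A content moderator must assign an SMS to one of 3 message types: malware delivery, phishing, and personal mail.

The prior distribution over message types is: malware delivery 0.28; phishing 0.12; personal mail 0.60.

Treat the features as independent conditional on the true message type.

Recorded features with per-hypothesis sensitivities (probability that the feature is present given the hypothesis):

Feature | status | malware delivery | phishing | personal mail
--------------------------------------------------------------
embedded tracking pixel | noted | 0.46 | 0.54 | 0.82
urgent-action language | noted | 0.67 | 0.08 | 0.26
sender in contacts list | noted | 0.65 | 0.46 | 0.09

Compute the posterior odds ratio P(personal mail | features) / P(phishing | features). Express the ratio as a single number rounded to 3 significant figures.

4.83

Unnormalized posterior weight (prior times the feature likelihoods) for each of the two hypotheses:
  personal mail: 0.60 × 0.82 × 0.26 × 0.09 = 0.011513
  phishing: 0.12 × 0.54 × 0.08 × 0.46 = 0.0023846
Posterior odds = 0.011513 / 0.0023846 ≈ 4.83.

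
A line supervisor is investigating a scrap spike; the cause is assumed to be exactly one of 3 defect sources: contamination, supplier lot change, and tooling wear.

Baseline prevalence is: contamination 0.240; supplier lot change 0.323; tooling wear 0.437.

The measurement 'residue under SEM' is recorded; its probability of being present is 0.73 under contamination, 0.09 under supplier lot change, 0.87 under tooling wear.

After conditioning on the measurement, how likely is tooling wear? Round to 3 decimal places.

Multiply each prior by the likelihood of the measurement:
  contamination: 0.240 × 0.73 = 0.1752
  supplier lot change: 0.323 × 0.09 = 0.02907
  tooling wear: 0.437 × 0.87 = 0.38019
Normalizing constant Z = 0.1752 + 0.02907 + 0.38019 = 0.58446.
P(tooling wear | evidence) = 0.38019 / 0.58446 ≈ 0.650.

0.650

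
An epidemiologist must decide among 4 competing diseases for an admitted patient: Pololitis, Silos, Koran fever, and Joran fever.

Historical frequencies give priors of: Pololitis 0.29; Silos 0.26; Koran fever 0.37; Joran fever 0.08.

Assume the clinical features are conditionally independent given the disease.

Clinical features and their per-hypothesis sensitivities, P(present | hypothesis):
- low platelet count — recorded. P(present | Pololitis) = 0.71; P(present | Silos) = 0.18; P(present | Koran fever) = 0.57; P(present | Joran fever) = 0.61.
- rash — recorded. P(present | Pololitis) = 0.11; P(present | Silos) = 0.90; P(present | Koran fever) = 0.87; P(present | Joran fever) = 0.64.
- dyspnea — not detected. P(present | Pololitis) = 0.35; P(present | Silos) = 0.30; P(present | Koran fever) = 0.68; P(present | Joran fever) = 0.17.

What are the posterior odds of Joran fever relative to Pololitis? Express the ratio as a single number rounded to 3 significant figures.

The normalizing constant cancels in an odds ratio, so compute prior × likelihood for the two hypotheses only (using 1 − P(present | H) for each absent clinical feature):
  Joran fever: 0.08 × 0.61 × 0.64 × (1 − 0.17) = 0.025923
  Pololitis: 0.29 × 0.71 × 0.11 × (1 − 0.35) = 0.014722
Odds(Joran fever : Pololitis) = 0.025923 / 0.014722 ≈ 1.76.

1.76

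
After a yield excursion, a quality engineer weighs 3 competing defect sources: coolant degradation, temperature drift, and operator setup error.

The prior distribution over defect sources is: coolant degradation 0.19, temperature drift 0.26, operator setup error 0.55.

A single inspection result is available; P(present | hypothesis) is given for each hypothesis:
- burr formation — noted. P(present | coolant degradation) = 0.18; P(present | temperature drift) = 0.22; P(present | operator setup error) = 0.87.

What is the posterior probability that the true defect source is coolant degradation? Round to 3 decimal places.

For each hypothesis, the unnormalized posterior weight is prior × likelihood:
  coolant degradation: 0.19 × 0.18 = 0.0342
  temperature drift: 0.26 × 0.22 = 0.0572
  operator setup error: 0.55 × 0.87 = 0.4785
Marginal likelihood of the evidence = 0.5699.
P(coolant degradation | evidence) = 0.0342 / 0.5699 ≈ 0.060.

0.060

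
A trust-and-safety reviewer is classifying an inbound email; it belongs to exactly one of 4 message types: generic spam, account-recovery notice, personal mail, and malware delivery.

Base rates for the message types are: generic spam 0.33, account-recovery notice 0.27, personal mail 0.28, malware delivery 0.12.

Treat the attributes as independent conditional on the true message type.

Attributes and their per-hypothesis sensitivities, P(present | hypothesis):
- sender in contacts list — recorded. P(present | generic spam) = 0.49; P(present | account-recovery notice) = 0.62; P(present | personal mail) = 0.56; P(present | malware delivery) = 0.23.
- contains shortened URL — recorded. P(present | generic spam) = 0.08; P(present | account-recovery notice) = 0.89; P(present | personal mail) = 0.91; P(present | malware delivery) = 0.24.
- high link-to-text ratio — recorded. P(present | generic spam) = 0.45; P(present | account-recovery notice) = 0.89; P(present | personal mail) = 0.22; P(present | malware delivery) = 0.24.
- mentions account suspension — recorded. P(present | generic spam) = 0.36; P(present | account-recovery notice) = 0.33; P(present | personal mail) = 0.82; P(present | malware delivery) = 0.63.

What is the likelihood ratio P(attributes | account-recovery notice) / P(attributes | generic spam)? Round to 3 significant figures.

Take the product of per-attribute likelihoods under each hypothesis, then divide.
  account-recovery notice: 0.62 × 0.89 × 0.89 × 0.33 = 0.16206
  generic spam: 0.49 × 0.08 × 0.45 × 0.36 = 0.0063504
Bayes factor = 0.16206 / 0.0063504 ≈ 25.5

25.5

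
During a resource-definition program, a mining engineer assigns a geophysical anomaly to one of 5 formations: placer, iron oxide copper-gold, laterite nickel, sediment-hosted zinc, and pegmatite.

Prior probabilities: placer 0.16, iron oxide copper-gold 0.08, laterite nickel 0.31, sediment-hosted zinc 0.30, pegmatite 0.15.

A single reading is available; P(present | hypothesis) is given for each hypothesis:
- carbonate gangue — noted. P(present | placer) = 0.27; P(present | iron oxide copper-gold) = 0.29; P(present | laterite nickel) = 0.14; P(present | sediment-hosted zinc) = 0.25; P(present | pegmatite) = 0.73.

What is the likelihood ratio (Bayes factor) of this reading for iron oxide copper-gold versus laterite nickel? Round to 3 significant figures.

2.07

The Bayes factor is the ratio of the two likelihoods.
  iron oxide copper-gold: 0.29
  laterite nickel: 0.14
Bayes factor = 0.29 / 0.14 ≈ 2.07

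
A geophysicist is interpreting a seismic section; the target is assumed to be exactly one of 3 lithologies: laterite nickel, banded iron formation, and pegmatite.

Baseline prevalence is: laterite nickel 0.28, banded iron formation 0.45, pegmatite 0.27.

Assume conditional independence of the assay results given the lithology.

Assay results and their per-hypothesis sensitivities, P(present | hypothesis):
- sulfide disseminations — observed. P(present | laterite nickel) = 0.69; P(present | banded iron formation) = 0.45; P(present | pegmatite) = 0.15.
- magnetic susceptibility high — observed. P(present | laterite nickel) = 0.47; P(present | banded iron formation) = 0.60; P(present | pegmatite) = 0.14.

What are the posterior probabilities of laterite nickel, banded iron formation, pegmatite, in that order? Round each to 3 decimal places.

0.417, 0.557, 0.026

Multiply each prior by the joint likelihood of the assay result pattern:
  laterite nickel: 0.28 × 0.69 × 0.47 = 0.090804
  banded iron formation: 0.45 × 0.45 × 0.60 = 0.1215
  pegmatite: 0.27 × 0.15 × 0.14 = 0.00567
Marginal likelihood of the evidence = 0.21797.
P(laterite nickel | evidence) = 0.090804 / 0.21797 ≈ 0.417
P(banded iron formation | evidence) = 0.1215 / 0.21797 ≈ 0.557
P(pegmatite | evidence) = 0.00567 / 0.21797 ≈ 0.026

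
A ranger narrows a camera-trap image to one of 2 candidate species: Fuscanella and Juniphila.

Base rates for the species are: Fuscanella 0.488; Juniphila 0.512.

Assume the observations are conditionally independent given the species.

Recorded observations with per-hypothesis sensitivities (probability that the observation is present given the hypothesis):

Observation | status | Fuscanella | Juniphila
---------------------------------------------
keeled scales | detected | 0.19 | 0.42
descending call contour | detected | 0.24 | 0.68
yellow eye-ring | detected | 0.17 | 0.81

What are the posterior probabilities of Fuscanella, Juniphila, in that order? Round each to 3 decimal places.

Multiply each prior by the joint likelihood of the evidence pattern:
  Fuscanella: 0.488 × 0.19 × 0.24 × 0.17 = 0.003783
  Juniphila: 0.512 × 0.42 × 0.68 × 0.81 = 0.11844
Normalizing constant Z = 0.003783 + 0.11844 = 0.12223.
P(Fuscanella | evidence) = 0.003783 / 0.12223 ≈ 0.031
P(Juniphila | evidence) = 0.11844 / 0.12223 ≈ 0.969

0.031, 0.969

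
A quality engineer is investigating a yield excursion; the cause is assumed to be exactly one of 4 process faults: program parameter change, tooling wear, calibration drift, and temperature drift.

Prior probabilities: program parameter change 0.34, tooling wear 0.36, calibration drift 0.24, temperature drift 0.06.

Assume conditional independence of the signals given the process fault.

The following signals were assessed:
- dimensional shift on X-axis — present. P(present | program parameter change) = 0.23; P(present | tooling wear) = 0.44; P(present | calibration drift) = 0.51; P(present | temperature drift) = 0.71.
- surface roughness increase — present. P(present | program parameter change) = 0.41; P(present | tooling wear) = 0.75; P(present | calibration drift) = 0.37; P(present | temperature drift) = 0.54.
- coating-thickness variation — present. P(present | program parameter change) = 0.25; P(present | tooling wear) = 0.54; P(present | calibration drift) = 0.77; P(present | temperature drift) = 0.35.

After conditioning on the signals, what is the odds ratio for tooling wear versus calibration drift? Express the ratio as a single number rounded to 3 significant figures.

Unnormalized posterior weight (prior times the signal likelihoods) for each of the two hypotheses:
  tooling wear: 0.36 × 0.44 × 0.75 × 0.54 = 0.064152
  calibration drift: 0.24 × 0.51 × 0.37 × 0.77 = 0.034872
Posterior odds = 0.064152 / 0.034872 ≈ 1.84.

1.84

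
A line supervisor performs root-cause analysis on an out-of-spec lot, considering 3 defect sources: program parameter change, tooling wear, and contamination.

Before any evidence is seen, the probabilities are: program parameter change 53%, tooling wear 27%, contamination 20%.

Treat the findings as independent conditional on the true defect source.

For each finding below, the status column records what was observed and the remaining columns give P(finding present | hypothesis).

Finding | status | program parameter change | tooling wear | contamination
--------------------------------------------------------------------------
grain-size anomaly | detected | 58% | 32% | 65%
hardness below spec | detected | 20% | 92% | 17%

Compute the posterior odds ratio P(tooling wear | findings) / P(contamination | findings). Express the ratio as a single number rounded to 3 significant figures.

Posterior odds equal prior odds times the likelihood ratio; only the two competing hypotheses matter.
  tooling wear: 0.27 × 0.32 × 0.92 = 0.079488
  contamination: 0.20 × 0.65 × 0.17 = 0.0221
Posterior odds = 0.079488 / 0.0221 ≈ 3.60.

3.60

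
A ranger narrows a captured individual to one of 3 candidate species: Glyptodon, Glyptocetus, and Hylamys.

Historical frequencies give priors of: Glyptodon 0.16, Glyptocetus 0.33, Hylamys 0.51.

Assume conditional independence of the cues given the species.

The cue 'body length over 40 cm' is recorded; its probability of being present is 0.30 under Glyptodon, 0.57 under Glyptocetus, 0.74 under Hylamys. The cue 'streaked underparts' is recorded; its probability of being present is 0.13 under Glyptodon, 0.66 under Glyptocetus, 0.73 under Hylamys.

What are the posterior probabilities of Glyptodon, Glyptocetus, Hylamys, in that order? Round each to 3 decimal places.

For each hypothesis, the unnormalized posterior weight is prior × product of the cue likelihoods:
  Glyptodon: 0.16 × 0.30 × 0.13 = 0.00624
  Glyptocetus: 0.33 × 0.57 × 0.66 = 0.12415
  Hylamys: 0.51 × 0.74 × 0.73 = 0.2755
Normalizing constant Z = 0.00624 + 0.12415 + 0.2755 = 0.40589.
P(Glyptodon | evidence) = 0.00624 / 0.40589 ≈ 0.015
P(Glyptocetus | evidence) = 0.12415 / 0.40589 ≈ 0.306
P(Hylamys | evidence) = 0.2755 / 0.40589 ≈ 0.679

0.015, 0.306, 0.679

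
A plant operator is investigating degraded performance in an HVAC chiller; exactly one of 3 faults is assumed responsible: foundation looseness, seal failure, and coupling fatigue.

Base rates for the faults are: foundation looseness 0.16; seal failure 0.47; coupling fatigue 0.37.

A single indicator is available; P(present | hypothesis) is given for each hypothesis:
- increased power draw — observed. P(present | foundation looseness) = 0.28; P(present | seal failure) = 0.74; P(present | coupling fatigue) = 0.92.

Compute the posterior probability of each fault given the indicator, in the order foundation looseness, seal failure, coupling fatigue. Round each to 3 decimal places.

0.061, 0.474, 0.464

For each hypothesis, the unnormalized posterior weight is prior × likelihood:
  foundation looseness: 0.16 × 0.28 = 0.0448
  seal failure: 0.47 × 0.74 = 0.3478
  coupling fatigue: 0.37 × 0.92 = 0.3404
The unnormalized weights sum to 0.733.
P(foundation looseness | evidence) = 0.0448 / 0.733 ≈ 0.061
P(seal failure | evidence) = 0.3478 / 0.733 ≈ 0.474
P(coupling fatigue | evidence) = 0.3404 / 0.733 ≈ 0.464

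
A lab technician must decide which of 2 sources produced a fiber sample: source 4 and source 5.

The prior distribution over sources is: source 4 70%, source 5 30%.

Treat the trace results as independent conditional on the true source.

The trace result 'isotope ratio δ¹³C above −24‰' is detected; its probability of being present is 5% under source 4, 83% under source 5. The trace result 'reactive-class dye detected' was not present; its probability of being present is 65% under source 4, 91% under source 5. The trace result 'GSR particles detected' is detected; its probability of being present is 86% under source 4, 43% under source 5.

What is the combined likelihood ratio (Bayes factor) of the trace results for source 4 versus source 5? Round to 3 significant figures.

0.469

The Bayes factor is the ratio of the joint likelihoods of the trace result pattern under the two hypotheses (using 1 − P(present | H) for each absent trace result).
  source 4: 0.05 × (1 − 0.65) × 0.86 = 0.01505
  source 5: 0.83 × (1 − 0.91) × 0.43 = 0.032121
Bayes factor = 0.01505 / 0.032121 ≈ 0.469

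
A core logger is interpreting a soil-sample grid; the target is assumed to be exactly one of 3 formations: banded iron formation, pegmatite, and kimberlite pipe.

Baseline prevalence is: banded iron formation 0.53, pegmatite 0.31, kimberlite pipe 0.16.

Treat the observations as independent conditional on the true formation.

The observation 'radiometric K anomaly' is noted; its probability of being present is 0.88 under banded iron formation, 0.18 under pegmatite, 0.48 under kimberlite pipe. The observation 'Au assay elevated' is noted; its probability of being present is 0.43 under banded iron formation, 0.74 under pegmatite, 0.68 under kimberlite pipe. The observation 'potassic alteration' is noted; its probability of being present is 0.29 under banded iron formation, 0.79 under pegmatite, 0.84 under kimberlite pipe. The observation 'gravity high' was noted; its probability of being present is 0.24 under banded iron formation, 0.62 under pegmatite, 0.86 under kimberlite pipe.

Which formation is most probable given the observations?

kimberlite pipe

Multiply each prior by the joint likelihood of the evidence pattern:
  banded iron formation: 0.53 × 0.88 × 0.43 × 0.29 × 0.24 = 0.013958
  pegmatite: 0.31 × 0.18 × 0.74 × 0.79 × 0.62 = 0.020225
  kimberlite pipe: 0.16 × 0.48 × 0.68 × 0.84 × 0.86 = 0.037727
Marginal likelihood of the evidence = 0.07191.
P(banded iron formation | evidence) ≈ 0.013958 / 0.07191 ≈ 0.194
P(pegmatite | evidence) ≈ 0.020225 / 0.07191 ≈ 0.281
P(kimberlite pipe | evidence) ≈ 0.037727 / 0.07191 ≈ 0.525
The largest is 0.525, so kimberlite pipe is most probable.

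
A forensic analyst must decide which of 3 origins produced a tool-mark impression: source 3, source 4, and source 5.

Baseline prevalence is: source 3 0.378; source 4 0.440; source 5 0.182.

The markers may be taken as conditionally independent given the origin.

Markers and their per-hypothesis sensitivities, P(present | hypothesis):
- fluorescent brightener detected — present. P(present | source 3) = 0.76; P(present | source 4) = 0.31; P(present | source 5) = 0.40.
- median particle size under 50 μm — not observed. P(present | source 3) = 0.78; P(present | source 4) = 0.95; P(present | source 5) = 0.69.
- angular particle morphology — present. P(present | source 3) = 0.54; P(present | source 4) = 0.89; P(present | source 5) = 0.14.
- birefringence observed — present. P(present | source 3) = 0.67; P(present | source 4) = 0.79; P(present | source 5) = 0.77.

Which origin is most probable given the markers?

source 3

Multiply each prior by the joint likelihood of the marker pattern (using 1 − P(present | H) for each absent marker):
  source 3: 0.378 × 0.76 × (1 − 0.78) × 0.54 × 0.67 = 0.022866
  source 4: 0.440 × 0.31 × (1 − 0.95) × 0.89 × 0.79 = 0.0047951
  source 5: 0.182 × 0.40 × (1 − 0.69) × 0.14 × 0.77 = 0.0024328
The unnormalized weights sum to 0.030094.
P(source 3 | evidence) ≈ 0.022866 / 0.030094 ≈ 0.760
P(source 4 | evidence) ≈ 0.0047951 / 0.030094 ≈ 0.159
P(source 5 | evidence) ≈ 0.0024328 / 0.030094 ≈ 0.081
The largest is 0.760, so source 3 is most probable.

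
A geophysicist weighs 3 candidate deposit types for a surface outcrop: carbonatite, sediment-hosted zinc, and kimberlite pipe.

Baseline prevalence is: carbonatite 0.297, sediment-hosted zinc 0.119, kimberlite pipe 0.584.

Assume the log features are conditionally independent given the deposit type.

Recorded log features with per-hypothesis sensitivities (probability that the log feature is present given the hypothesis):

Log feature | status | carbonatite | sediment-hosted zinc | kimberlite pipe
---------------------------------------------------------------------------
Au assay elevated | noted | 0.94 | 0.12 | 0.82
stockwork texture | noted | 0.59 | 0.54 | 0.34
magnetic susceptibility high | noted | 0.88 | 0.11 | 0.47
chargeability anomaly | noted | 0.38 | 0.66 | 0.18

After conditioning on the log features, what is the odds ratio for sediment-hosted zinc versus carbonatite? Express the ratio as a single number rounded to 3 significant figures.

Posterior odds equal prior odds times the likelihood ratio; only the two competing hypotheses matter.
  sediment-hosted zinc: 0.119 × 0.12 × 0.54 × 0.11 × 0.66 = 0.00055983
  carbonatite: 0.297 × 0.94 × 0.59 × 0.88 × 0.38 = 0.055081
Posterior odds = 0.00055983 / 0.055081 ≈ 0.0102.

0.0102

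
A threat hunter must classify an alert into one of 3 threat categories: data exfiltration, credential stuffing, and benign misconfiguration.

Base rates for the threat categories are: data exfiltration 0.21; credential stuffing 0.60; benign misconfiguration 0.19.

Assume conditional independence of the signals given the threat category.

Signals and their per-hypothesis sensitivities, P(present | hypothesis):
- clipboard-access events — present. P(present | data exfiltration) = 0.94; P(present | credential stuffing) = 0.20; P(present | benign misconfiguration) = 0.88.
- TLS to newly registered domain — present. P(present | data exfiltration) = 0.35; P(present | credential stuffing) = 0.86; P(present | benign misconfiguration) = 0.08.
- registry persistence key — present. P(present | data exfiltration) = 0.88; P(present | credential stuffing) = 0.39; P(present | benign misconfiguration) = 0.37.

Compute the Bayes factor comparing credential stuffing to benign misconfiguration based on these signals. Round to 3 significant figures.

Take the product of per-signal likelihoods under each hypothesis, then divide.
  credential stuffing: 0.20 × 0.86 × 0.39 = 0.06708
  benign misconfiguration: 0.88 × 0.08 × 0.37 = 0.026048
Bayes factor = 0.06708 / 0.026048 ≈ 2.58

2.58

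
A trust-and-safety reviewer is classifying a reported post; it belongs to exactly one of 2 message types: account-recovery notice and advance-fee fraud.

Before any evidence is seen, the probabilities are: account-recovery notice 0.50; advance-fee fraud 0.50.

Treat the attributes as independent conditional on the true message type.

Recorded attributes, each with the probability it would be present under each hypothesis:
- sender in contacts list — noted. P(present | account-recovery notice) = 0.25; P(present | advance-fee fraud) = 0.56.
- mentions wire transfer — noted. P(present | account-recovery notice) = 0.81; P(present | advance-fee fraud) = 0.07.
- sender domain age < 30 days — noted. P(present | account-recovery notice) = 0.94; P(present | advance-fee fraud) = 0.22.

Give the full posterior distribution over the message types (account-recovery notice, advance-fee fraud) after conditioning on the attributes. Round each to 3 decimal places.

0.957, 0.043

Multiply each prior by the joint likelihood of the attribute pattern:
  account-recovery notice: 0.50 × 0.25 × 0.81 × 0.94 = 0.095175
  advance-fee fraud: 0.50 × 0.56 × 0.07 × 0.22 = 0.004312
Marginal likelihood of the evidence = 0.099487.
P(account-recovery notice | evidence) = 0.095175 / 0.099487 ≈ 0.957
P(advance-fee fraud | evidence) = 0.004312 / 0.099487 ≈ 0.043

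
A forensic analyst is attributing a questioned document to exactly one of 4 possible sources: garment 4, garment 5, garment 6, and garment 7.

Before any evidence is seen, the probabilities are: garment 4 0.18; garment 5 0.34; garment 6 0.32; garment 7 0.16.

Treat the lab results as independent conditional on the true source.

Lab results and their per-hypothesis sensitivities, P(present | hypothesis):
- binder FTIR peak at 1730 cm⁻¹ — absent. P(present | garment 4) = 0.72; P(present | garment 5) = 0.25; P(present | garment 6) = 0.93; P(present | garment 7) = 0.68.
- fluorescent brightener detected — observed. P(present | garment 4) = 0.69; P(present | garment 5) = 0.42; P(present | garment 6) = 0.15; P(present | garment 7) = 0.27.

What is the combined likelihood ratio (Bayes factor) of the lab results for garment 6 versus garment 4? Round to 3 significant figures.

Joint likelihood of the lab result pattern under each hypothesis (using 1 − P(present | H) for each absent lab result):
  garment 6: (1 − 0.93) × 0.15 = 0.0105
  garment 4: (1 − 0.72) × 0.69 = 0.1932
Bayes factor = 0.0105 / 0.1932 ≈ 0.0543

0.0543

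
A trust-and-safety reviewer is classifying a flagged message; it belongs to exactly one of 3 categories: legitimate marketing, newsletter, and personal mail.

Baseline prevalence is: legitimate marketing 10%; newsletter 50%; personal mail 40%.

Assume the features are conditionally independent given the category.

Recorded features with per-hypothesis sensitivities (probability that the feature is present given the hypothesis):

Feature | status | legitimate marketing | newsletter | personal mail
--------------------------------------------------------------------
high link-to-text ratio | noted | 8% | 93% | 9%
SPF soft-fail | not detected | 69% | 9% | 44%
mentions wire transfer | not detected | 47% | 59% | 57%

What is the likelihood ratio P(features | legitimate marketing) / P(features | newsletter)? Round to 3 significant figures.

0.0379

Joint likelihood of the feature pattern under each hypothesis (using 1 − P(present | H) for each absent feature):
  legitimate marketing: 0.08 × (1 − 0.69) × (1 − 0.47) = 0.013144
  newsletter: 0.93 × (1 − 0.09) × (1 − 0.59) = 0.34698
Bayes factor = 0.013144 / 0.34698 ≈ 0.0379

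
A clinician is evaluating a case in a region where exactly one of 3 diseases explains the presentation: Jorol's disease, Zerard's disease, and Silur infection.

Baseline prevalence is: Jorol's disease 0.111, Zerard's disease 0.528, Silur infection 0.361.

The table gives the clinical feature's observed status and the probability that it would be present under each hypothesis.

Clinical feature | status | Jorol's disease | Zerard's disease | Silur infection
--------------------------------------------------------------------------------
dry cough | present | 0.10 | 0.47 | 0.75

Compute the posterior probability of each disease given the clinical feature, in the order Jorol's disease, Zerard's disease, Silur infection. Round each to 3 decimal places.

0.021, 0.468, 0.511

By Bayes' rule, the unnormalized weight for each hypothesis is prior × likelihood:
  Jorol's disease: 0.111 × 0.10 = 0.0111
  Zerard's disease: 0.528 × 0.47 = 0.24816
  Silur infection: 0.361 × 0.75 = 0.27075
Marginal likelihood of the evidence = 0.53001.
P(Jorol's disease | evidence) = 0.0111 / 0.53001 ≈ 0.021
P(Zerard's disease | evidence) = 0.24816 / 0.53001 ≈ 0.468
P(Silur infection | evidence) = 0.27075 / 0.53001 ≈ 0.511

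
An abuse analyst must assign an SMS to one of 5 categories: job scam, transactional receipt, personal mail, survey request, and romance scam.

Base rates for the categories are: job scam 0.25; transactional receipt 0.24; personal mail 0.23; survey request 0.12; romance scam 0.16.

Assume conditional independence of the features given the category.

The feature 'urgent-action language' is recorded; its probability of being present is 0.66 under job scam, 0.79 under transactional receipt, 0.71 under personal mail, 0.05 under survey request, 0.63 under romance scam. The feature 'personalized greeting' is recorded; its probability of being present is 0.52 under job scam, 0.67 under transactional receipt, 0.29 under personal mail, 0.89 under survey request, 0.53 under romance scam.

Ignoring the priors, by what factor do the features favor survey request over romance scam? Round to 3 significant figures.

Joint likelihood of the feature pattern under each hypothesis:
  survey request: 0.05 × 0.89 = 0.0445
  romance scam: 0.63 × 0.53 = 0.3339
Bayes factor = 0.0445 / 0.3339 ≈ 0.133

0.133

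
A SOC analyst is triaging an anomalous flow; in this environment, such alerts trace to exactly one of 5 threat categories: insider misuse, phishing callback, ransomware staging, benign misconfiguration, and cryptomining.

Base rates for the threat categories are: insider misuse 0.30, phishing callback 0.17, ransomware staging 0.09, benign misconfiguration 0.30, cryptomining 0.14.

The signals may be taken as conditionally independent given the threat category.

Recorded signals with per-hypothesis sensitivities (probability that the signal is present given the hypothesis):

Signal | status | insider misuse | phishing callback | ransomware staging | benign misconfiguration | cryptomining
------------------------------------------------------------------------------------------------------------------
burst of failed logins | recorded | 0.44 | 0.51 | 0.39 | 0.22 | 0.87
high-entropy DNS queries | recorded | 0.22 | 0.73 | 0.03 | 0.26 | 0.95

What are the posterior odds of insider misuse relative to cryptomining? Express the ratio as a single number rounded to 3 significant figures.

Posterior odds equal prior odds times the likelihood ratio; only the two competing hypotheses matter.
  insider misuse: 0.30 × 0.44 × 0.22 = 0.02904
  cryptomining: 0.14 × 0.87 × 0.95 = 0.11571
Posterior odds = 0.02904 / 0.11571 ≈ 0.251.

0.251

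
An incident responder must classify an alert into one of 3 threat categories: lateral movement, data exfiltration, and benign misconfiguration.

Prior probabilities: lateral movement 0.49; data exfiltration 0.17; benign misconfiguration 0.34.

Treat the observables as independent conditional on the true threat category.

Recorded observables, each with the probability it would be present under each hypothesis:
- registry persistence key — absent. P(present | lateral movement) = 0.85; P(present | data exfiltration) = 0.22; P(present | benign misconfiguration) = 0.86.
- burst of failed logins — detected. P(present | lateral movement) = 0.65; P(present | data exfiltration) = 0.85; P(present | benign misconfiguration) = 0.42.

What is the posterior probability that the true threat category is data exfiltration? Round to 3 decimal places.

0.625

For each hypothesis, the unnormalized posterior weight is prior × product of the observable likelihoods (using 1 − P(present | H) for each absent observable):
  lateral movement: 0.49 × (1 − 0.85) × 0.65 = 0.047775
  data exfiltration: 0.17 × (1 − 0.22) × 0.85 = 0.11271
  benign misconfiguration: 0.34 × (1 − 0.86) × 0.42 = 0.019992
Normalizing constant Z = 0.047775 + 0.11271 + 0.019992 = 0.18048.
P(data exfiltration | evidence) = 0.11271 / 0.18048 ≈ 0.625.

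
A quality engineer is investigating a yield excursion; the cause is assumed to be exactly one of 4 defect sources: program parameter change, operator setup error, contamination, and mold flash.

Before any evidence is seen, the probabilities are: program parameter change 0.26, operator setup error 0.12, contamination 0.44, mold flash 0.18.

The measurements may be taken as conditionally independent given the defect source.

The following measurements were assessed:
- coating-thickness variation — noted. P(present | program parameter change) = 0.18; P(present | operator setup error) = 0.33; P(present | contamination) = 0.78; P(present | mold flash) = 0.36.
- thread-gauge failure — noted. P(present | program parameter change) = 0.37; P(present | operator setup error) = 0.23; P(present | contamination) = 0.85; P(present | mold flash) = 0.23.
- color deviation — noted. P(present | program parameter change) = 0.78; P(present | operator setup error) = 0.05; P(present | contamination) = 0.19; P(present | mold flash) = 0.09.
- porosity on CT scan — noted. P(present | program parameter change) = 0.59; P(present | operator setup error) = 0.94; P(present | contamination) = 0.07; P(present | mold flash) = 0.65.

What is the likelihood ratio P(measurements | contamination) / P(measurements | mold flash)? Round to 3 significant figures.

1.82

Joint likelihood of the measurement pattern under each hypothesis:
  contamination: 0.78 × 0.85 × 0.19 × 0.07 = 0.0088179
  mold flash: 0.36 × 0.23 × 0.09 × 0.65 = 0.0048438
Bayes factor = 0.0088179 / 0.0048438 ≈ 1.82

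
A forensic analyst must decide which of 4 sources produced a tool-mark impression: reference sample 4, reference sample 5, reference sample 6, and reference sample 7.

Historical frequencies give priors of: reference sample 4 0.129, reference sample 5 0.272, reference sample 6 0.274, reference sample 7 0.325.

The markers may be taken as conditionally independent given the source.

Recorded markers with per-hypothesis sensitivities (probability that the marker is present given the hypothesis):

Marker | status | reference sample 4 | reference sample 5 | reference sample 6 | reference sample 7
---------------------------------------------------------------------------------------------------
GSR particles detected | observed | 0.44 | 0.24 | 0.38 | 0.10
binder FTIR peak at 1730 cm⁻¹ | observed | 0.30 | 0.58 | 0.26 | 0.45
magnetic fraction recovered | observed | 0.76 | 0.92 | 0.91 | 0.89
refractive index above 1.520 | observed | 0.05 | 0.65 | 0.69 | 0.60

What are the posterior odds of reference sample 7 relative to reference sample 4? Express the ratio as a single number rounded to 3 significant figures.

Unnormalized posterior weight (prior times the marker likelihoods) for each of the two hypotheses:
  reference sample 7: 0.325 × 0.10 × 0.45 × 0.89 × 0.60 = 0.0078098
  reference sample 4: 0.129 × 0.44 × 0.30 × 0.76 × 0.05 = 0.00064706
Odds(reference sample 7 : reference sample 4) = 0.0078098 / 0.00064706 ≈ 12.1.

12.1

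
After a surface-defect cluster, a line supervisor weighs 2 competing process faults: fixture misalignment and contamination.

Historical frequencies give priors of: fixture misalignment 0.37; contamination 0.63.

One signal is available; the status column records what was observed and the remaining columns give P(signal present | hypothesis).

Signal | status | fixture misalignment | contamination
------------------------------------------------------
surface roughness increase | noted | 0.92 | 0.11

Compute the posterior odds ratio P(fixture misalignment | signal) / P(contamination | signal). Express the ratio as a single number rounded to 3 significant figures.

Posterior odds equal prior odds times the likelihood ratio; only the two competing hypotheses matter.
  fixture misalignment: 0.37 × 0.92 = 0.3404
  contamination: 0.63 × 0.11 = 0.0693
Odds(fixture misalignment : contamination) = 0.3404 / 0.0693 ≈ 4.91.

4.91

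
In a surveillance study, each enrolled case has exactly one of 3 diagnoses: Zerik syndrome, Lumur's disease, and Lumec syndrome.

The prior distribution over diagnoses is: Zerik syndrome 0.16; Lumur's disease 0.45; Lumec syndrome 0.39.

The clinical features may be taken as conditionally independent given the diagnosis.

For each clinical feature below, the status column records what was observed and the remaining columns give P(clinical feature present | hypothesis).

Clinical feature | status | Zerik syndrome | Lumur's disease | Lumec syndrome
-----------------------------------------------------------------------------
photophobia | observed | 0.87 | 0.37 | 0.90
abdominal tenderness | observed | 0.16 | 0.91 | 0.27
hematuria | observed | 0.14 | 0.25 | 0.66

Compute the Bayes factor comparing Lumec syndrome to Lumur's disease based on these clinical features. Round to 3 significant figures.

1.91

The Bayes factor is the ratio of the joint likelihoods of the clinical feature pattern under the two hypotheses.
  Lumec syndrome: 0.90 × 0.27 × 0.66 = 0.16038
  Lumur's disease: 0.37 × 0.91 × 0.25 = 0.084175
Bayes factor = 0.16038 / 0.084175 ≈ 1.91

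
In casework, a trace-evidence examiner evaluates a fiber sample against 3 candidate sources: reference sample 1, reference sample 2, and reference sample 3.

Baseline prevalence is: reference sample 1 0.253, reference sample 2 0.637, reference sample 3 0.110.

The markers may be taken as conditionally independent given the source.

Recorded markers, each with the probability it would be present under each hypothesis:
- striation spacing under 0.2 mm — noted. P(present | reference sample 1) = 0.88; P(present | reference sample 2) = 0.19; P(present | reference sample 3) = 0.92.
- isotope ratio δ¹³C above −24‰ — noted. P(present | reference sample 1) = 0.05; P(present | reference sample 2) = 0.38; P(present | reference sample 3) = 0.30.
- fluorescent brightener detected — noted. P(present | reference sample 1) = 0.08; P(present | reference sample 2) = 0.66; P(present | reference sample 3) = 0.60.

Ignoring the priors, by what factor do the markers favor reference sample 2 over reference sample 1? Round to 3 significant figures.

Joint likelihood of the marker pattern under each hypothesis:
  reference sample 2: 0.19 × 0.38 × 0.66 = 0.047652
  reference sample 1: 0.88 × 0.05 × 0.08 = 0.00352
Bayes factor = 0.047652 / 0.00352 ≈ 13.5

13.5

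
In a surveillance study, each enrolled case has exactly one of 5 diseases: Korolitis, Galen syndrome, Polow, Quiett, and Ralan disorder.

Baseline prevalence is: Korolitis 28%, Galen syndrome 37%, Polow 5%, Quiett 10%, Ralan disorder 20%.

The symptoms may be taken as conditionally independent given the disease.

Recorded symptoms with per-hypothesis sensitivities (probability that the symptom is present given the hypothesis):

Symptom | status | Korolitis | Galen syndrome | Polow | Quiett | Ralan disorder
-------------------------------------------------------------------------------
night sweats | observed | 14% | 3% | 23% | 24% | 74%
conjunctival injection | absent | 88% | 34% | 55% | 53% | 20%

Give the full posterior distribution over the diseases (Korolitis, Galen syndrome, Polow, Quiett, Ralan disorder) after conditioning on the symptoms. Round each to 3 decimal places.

0.032, 0.050, 0.035, 0.077, 0.806

For each hypothesis, the unnormalized posterior weight is prior × product of the symptom likelihoods (using 1 − P(present | H) for each absent symptom):
  Korolitis: 0.28 × 0.14 × (1 − 0.88) = 0.004704
  Galen syndrome: 0.37 × 0.03 × (1 − 0.34) = 0.007326
  Polow: 0.05 × 0.23 × (1 − 0.55) = 0.005175
  Quiett: 0.10 × 0.24 × (1 − 0.53) = 0.01128
  Ralan disorder: 0.20 × 0.74 × (1 − 0.20) = 0.1184
Marginal likelihood of the evidence = 0.14689.
P(Korolitis | evidence) = 0.004704 / 0.14689 ≈ 0.032
P(Galen syndrome | evidence) = 0.007326 / 0.14689 ≈ 0.050
P(Polow | evidence) = 0.005175 / 0.14689 ≈ 0.035
P(Quiett | evidence) = 0.01128 / 0.14689 ≈ 0.077
P(Ralan disorder | evidence) = 0.1184 / 0.14689 ≈ 0.806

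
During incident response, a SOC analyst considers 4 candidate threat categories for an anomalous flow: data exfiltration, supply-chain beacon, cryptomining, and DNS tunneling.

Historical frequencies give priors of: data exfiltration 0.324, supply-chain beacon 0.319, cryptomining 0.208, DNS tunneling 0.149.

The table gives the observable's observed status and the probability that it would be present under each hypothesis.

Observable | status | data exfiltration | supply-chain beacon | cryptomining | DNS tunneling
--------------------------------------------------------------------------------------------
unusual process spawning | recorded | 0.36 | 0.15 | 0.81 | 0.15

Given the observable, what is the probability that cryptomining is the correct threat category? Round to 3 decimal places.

0.474

Multiply each prior by the likelihood of the observable:
  data exfiltration: 0.324 × 0.36 = 0.11664
  supply-chain beacon: 0.319 × 0.15 = 0.04785
  cryptomining: 0.208 × 0.81 = 0.16848
  DNS tunneling: 0.149 × 0.15 = 0.02235
Normalizing constant Z = 0.11664 + 0.04785 + 0.16848 + 0.02235 = 0.35532.
P(cryptomining | evidence) = 0.16848 / 0.35532 ≈ 0.474.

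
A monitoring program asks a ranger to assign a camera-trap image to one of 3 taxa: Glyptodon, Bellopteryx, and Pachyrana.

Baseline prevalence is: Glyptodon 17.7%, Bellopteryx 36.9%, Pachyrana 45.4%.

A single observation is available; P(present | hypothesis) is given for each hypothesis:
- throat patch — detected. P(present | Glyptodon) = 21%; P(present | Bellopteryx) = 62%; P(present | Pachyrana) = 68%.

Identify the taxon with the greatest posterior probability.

By Bayes' rule, the unnormalized weight for each hypothesis is prior × likelihood:
  Glyptodon: 0.177 × 0.21 = 0.03717
  Bellopteryx: 0.369 × 0.62 = 0.22878
  Pachyrana: 0.454 × 0.68 = 0.30872
Normalizing constant Z = 0.03717 + 0.22878 + 0.30872 = 0.57467.
P(Glyptodon | evidence) ≈ 0.03717 / 0.57467 ≈ 0.065
P(Bellopteryx | evidence) ≈ 0.22878 / 0.57467 ≈ 0.398
P(Pachyrana | evidence) ≈ 0.30872 / 0.57467 ≈ 0.537
The largest is 0.537, so Pachyrana is most probable.

Pachyrana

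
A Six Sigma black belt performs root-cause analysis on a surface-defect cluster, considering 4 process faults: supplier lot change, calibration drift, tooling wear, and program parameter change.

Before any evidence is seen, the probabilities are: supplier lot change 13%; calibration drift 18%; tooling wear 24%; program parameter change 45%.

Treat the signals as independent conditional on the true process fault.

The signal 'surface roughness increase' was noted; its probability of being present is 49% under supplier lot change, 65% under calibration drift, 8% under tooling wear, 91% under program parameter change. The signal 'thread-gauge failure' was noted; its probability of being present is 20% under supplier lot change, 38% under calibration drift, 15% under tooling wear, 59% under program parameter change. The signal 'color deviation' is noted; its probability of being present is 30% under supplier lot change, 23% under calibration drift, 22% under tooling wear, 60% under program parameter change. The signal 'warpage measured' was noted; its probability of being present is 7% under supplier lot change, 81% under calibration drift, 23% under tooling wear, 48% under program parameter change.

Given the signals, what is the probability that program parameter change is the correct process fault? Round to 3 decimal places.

By Bayes' rule with conditional independence, the unnormalized weight for each hypothesis is prior × ∏ likelihoods:
  supplier lot change: 0.13 × 0.49 × 0.20 × 0.30 × 0.07 = 0.00026754
  calibration drift: 0.18 × 0.65 × 0.38 × 0.23 × 0.81 = 0.0082829
  tooling wear: 0.24 × 0.08 × 0.15 × 0.22 × 0.23 = 0.00014573
  program parameter change: 0.45 × 0.91 × 0.59 × 0.60 × 0.48 = 0.069582
The unnormalized weights sum to 0.078278.
P(program parameter change | evidence) = 0.069582 / 0.078278 ≈ 0.889.

0.889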